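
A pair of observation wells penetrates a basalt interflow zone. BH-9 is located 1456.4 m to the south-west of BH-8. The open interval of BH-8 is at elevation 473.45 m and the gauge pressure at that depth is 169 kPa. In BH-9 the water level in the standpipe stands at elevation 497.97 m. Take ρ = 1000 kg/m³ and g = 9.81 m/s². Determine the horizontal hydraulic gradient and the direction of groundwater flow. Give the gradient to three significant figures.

Pressure head at BH-8: ψ = P/(ρg) = 169×1000 / (1000 × 9.81) = 17.23 m.
Total head at BH-8: h = z + ψ = 473.45 + 17.23 = 490.68 m.
Total head at BH-9: h = 497.97 m (water level in the piezometer is the total head).
Head difference: h(BH-8) − h(BH-9) = 490.68 − 497.97 = -7.29 m.
Hydraulic gradient: i = |Δh| / L = 7.29 / 1456.4 = 0.00501.
Flow is from higher to lower head: from BH-9 toward BH-8, i.e. toward the north-east.

i ≈ 0.00501; groundwater flows toward the north-east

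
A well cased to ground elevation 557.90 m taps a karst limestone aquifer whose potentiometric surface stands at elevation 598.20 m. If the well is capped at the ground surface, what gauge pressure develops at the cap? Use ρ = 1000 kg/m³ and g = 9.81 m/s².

Head above the cap: Δh = 598.20 − 557.90 = 40.30 m.
P = ρgΔh = 1000 × 9.81 × 40.30 = 395343 Pa ≈ 395 kPa.

P ≈ 395 kPa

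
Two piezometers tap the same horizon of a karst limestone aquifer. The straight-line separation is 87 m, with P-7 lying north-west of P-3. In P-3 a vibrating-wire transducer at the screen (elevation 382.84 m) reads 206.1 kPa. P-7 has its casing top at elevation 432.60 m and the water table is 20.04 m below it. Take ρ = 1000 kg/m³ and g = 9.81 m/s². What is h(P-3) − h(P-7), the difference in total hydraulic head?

Pressure head at P-3: ψ = P/(ρg) = 206.1×1000 / (1000 × 9.81) = 21.01 m.
Total head at P-3: h = z + ψ = 382.84 + 21.01 = 403.85 m.
Total head at P-7: h = 432.60 − 20.04 = 412.56 m.
Head difference: h(P-3) − h(P-7) = 403.85 − 412.56 = -8.71 m.

Δh ≈ -8.71 m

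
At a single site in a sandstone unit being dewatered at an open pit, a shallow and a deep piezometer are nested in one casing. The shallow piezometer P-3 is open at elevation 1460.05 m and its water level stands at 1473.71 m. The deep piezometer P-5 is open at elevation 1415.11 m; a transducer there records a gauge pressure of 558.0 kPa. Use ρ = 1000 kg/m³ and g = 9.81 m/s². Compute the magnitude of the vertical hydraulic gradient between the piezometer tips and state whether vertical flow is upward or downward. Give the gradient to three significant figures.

Total head at P-3: h = 1473.71 m (water level in the standpipe).
Pressure head at P-5: ψ = P/(ρg) = 558.0×1000 / (1000 × 9.81) = 56.88 m.
Total head at P-5: h = z + ψ = 1415.11 + 56.88 = 1471.99 m.
Δh = h(P-3) − h(P-5) = 1473.71 − 1471.99 = 1.72 m.
Vertical separation Δz = 1460.05 − 1415.11 = 44.94 m.
|i_v| = |Δh| / Δz = 1.72 / 44.94 = 0.0383.
Head is higher in the shallow piezometer, so vertical flow is downward (recharge condition).

|i_v| ≈ 0.0383; vertical flow is downward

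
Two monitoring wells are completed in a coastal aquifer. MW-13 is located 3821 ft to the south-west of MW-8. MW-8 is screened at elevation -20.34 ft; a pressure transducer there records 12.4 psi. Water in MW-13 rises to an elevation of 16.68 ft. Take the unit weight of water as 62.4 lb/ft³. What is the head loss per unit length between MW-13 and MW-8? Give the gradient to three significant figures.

i ≈ 0.00220 ft/ft

Pressure head at MW-8: ψ = 144·P/γ = 144 × 12.4 / 62.4 = 28.62 ft.
Total head at MW-8: h = z + ψ = -20.34 + 28.62 = 8.28 ft.
Total head at MW-13: h = 16.68 ft (water level in the piezometer is the total head).
Head difference: h(MW-8) − h(MW-13) = 8.28 − 16.68 = -8.40 ft.
Hydraulic gradient: i = |Δh| / L = 8.40 / 3821 = 0.00220.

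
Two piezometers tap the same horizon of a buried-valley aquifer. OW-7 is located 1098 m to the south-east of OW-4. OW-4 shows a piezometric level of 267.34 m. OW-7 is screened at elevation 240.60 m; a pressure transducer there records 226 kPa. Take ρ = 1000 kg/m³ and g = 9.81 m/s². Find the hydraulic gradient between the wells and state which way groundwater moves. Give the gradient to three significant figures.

i ≈ 0.00337; groundwater flows toward the south-east

Total head at OW-4: h = 267.34 m (water level in the piezometer is the total head).
Pressure head at OW-7: ψ = P/(ρg) = 226×1000 / (1000 × 9.81) = 23.04 m.
Total head at OW-7: h = z + ψ = 240.60 + 23.04 = 263.64 m.
Head difference: h(OW-4) − h(OW-7) = 267.34 − 263.64 = 3.70 m.
Hydraulic gradient: i = |Δh| / L = 3.70 / 1098 = 0.00337.
Flow is from higher to lower head: from OW-4 toward OW-7, i.e. toward the south-east.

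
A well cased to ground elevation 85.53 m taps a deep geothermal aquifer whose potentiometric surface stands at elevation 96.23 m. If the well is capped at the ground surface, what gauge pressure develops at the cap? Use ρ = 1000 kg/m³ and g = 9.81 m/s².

P ≈ 105 kPa

Head above the cap: Δh = 96.23 − 85.53 = 10.70 m.
P = ρgΔh = 1000 × 9.81 × 10.70 = 104967 Pa ≈ 105 kPa.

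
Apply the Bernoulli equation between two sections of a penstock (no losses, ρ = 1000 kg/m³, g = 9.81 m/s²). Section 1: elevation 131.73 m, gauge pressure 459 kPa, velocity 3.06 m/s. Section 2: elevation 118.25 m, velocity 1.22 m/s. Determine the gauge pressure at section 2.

Pressure head at 1: ψ₁ = P₁/(ρg) = 459×1000 / (1000 × 9.81) = 46.79 m.
Velocity heads: v₁²/2g = 3.06²/19.62 = 0.477 m; v₂²/2g = 1.22²/19.62 = 0.076 m.
Total head H = z₁ + ψ₁ + v₁²/2g = 131.73 + 46.79 + 0.477 = 179.00 m.
ψ₂ = H − z₂ − v₂²/2g = 179.00 − 118.25 − 0.076 = 60.67 m.
P₂ = ρgψ₂ = 1000 × 9.81 × 60.67 ≈ 595 kPa.

P₂ ≈ 595 kPa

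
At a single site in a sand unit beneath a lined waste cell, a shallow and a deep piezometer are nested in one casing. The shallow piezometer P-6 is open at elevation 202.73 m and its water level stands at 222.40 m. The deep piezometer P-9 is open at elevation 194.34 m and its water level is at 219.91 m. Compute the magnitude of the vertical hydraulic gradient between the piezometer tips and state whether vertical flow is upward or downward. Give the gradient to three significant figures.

|i_v| ≈ 0.297; vertical flow is downward

Total head at P-6: h = 222.40 m (water level in the standpipe).
Total head at P-9: h = 219.91 m.
Δh = h(P-6) − h(P-9) = 222.40 − 219.91 = 2.49 m.
Vertical separation Δz = 202.73 − 194.34 = 8.39 m.
|i_v| = |Δh| / Δz = 2.49 / 8.39 = 0.297.
Head is higher in the shallow piezometer, so vertical flow is downward (recharge condition).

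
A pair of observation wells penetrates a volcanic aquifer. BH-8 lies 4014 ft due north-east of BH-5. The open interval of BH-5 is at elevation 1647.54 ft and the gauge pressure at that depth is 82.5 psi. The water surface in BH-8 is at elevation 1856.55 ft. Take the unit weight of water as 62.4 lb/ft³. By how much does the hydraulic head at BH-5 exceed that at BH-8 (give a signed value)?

Δh ≈ -18.63 ft

Pressure head at BH-5: ψ = 144·P/γ = 144 × 82.5 / 62.4 = 190.38 ft.
Total head at BH-5: h = z + ψ = 1647.54 + 190.38 = 1837.92 ft.
Total head at BH-8: h = 1856.55 ft (water level in the piezometer is the total head).
Head difference: h(BH-5) − h(BH-8) = 1837.92 − 1856.55 = -18.63 ft.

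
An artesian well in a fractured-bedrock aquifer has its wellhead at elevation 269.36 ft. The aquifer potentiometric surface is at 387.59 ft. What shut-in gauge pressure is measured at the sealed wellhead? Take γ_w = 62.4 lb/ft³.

P ≈ 51.2 psi

Head above the cap: Δh = 387.59 − 269.36 = 118.23 ft.
P = γΔh/144 = 62.4 × 118.23 / 144 = 51.2 psi.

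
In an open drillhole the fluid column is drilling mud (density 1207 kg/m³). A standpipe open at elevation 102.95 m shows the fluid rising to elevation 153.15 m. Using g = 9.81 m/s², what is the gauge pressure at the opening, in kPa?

P ≈ 594 kPa

Pressure head ψ = h − z = 153.15 − 102.95 = 50.20 m.
P = ρgψ = 1207 × 9.81 × 50.20 = 594402 Pa ≈ 594 kPa.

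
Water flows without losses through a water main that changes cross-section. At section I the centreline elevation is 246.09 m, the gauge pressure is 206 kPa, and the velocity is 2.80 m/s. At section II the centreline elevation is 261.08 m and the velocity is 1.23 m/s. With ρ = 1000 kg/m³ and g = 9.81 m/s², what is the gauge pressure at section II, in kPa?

P₂ ≈ 62.1 kPa

Pressure head at I: ψ₁ = P₁/(ρg) = 206×1000 / (1000 × 9.81) = 21.00 m.
Velocity heads: v₁²/2g = 2.80²/19.62 = 0.400 m; v₂²/2g = 1.23²/19.62 = 0.077 m.
Total head H = z₁ + ψ₁ + v₁²/2g = 246.09 + 21.00 + 0.400 = 267.49 m.
ψ₂ = H − z₂ − v₂²/2g = 267.49 − 261.08 − 0.077 = 6.33 m.
P₂ = ρgψ₂ = 1000 × 9.81 × 6.33 ≈ 62.1 kPa.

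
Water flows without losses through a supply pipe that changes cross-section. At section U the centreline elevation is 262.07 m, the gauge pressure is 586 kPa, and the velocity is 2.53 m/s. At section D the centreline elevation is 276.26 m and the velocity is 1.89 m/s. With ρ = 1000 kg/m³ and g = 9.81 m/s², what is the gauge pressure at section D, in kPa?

Pressure head at U: ψ₁ = P₁/(ρg) = 586×1000 / (1000 × 9.81) = 59.73 m.
Velocity heads: v₁²/2g = 2.53²/19.62 = 0.326 m; v₂²/2g = 1.89²/19.62 = 0.182 m.
Total head H = z₁ + ψ₁ + v₁²/2g = 262.07 + 59.73 + 0.326 = 322.13 m.
ψ₂ = H − z₂ − v₂²/2g = 322.13 − 276.26 − 0.182 = 45.69 m.
P₂ = ρgψ₂ = 1000 × 9.81 × 45.69 ≈ 448 kPa.

P₂ ≈ 448 kPa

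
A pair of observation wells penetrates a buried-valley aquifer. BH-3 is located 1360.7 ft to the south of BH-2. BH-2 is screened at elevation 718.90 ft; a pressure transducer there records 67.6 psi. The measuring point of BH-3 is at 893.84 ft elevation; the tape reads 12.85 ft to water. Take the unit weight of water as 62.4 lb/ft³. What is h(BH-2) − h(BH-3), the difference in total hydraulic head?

Pressure head at BH-2: ψ = 144·P/γ = 144 × 67.6 / 62.4 = 156.00 ft.
Total head at BH-2: h = z + ψ = 718.90 + 156.00 = 874.90 ft.
Total head at BH-3: h = 893.84 − 12.85 = 880.99 ft.
Head difference: h(BH-2) − h(BH-3) = 874.90 − 880.99 = -6.09 ft.

Δh ≈ -6.09 ft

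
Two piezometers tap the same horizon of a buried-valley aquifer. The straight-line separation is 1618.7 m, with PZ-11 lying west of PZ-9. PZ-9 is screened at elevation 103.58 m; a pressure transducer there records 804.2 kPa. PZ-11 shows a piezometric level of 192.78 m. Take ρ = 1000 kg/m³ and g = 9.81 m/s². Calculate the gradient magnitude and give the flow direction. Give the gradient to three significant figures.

Pressure head at PZ-9: ψ = P/(ρg) = 804.2×1000 / (1000 × 9.81) = 81.98 m.
Total head at PZ-9: h = z + ψ = 103.58 + 81.98 = 185.56 m.
Total head at PZ-11: h = 192.78 m (water level in the piezometer is the total head).
Head difference: h(PZ-9) − h(PZ-11) = 185.56 − 192.78 = -7.22 m.
Hydraulic gradient: i = |Δh| / L = 7.22 / 1618.7 = 0.00446.
Flow is from higher to lower head: from PZ-11 toward PZ-9, i.e. toward the east.

i ≈ 0.00446; groundwater flows toward the east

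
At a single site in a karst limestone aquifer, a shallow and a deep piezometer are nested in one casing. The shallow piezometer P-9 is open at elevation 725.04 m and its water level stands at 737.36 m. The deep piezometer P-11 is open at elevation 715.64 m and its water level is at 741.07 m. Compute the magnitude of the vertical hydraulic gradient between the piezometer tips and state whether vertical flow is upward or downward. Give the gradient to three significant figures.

Total head at P-9: h = 737.36 m (water level in the standpipe).
Total head at P-11: h = 741.07 m.
Δh = h(P-9) − h(P-11) = 737.36 − 741.07 = -3.71 m.
Vertical separation Δz = 725.04 − 715.64 = 9.40 m.
|i_v| = |Δh| / Δz = 3.71 / 9.40 = 0.395.
Head is higher in the deep piezometer, so vertical flow is upward (discharge condition).

|i_v| ≈ 0.395; vertical flow is upward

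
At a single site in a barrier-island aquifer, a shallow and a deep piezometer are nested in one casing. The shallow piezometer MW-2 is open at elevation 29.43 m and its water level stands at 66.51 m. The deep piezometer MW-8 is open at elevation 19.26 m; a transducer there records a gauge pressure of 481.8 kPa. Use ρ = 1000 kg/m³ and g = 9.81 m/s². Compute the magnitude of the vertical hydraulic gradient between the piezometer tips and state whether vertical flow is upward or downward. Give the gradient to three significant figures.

|i_v| ≈ 0.183; vertical flow is upward

Total head at MW-2: h = 66.51 m (water level in the standpipe).
Pressure head at MW-8: ψ = P/(ρg) = 481.8×1000 / (1000 × 9.81) = 49.11 m.
Total head at MW-8: h = z + ψ = 19.26 + 49.11 = 68.37 m.
Δh = h(MW-2) − h(MW-8) = 66.51 − 68.37 = -1.86 m.
Vertical separation Δz = 29.43 − 19.26 = 10.17 m.
|i_v| = |Δh| / Δz = 1.86 / 10.17 = 0.183.
Head is higher in the deep piezometer, so vertical flow is upward (discharge condition).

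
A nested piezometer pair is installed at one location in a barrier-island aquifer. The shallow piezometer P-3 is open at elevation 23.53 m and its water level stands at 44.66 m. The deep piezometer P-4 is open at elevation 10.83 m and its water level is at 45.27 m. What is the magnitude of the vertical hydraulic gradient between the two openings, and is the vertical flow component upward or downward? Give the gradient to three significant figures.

|i_v| ≈ 0.0480; vertical flow is upward

Total head at P-3: h = 44.66 m (water level in the standpipe).
Total head at P-4: h = 45.27 m.
Δh = h(P-3) − h(P-4) = 44.66 − 45.27 = -0.61 m.
Vertical separation Δz = 23.53 − 10.83 = 12.70 m.
|i_v| = |Δh| / Δz = 0.61 / 12.70 = 0.0480.
Head is higher in the deep piezometer, so vertical flow is upward (discharge condition).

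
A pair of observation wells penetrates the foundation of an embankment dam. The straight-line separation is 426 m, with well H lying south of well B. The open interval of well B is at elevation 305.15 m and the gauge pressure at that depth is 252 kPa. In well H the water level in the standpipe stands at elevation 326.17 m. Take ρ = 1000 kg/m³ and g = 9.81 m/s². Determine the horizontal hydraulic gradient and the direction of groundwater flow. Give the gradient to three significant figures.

Pressure head at well B: ψ = P/(ρg) = 252×1000 / (1000 × 9.81) = 25.69 m.
Total head at well B: h = z + ψ = 305.15 + 25.69 = 330.84 m.
Total head at well H: h = 326.17 m (water level in the piezometer is the total head).
Head difference: h(well B) − h(well H) = 330.84 − 326.17 = 4.67 m.
Hydraulic gradient: i = |Δh| / L = 4.67 / 426 = 0.0110.
Flow is from higher to lower head: from well B toward well H, i.e. toward the south.

i ≈ 0.0110; groundwater flows toward the south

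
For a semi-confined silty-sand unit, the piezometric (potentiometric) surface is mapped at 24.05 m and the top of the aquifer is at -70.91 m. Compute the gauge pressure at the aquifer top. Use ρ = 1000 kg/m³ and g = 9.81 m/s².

P ≈ 932 kPa

Pressure head at the aquifer top: ψ = h − z = 24.05 − (-70.91) = 94.96 m.
P = ρgψ = 1000 × 9.81 × 94.96 = 931558 Pa ≈ 932 kPa.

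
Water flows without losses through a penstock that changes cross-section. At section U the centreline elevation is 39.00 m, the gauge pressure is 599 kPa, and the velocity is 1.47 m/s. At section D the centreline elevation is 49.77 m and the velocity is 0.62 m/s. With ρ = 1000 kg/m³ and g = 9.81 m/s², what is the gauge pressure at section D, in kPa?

P₂ ≈ 494 kPa

Pressure head at U: ψ₁ = P₁/(ρg) = 599×1000 / (1000 × 9.81) = 61.06 m.
Velocity heads: v₁²/2g = 1.47²/19.62 = 0.110 m; v₂²/2g = 0.62²/19.62 = 0.020 m.
Total head H = z₁ + ψ₁ + v₁²/2g = 39.00 + 61.06 + 0.110 = 100.17 m.
ψ₂ = H − z₂ − v₂²/2g = 100.17 − 49.77 − 0.020 = 50.38 m.
P₂ = ρgψ₂ = 1000 × 9.81 × 50.38 ≈ 494 kPa.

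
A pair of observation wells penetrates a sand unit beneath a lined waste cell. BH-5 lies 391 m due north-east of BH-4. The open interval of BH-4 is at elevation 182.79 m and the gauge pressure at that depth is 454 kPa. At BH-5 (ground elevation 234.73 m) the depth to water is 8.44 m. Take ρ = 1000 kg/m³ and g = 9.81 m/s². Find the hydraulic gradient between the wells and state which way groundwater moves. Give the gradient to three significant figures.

i ≈ 0.00711; groundwater flows toward the north-east

Pressure head at BH-4: ψ = P/(ρg) = 454×1000 / (1000 × 9.81) = 46.28 m.
Total head at BH-4: h = z + ψ = 182.79 + 46.28 = 229.07 m.
Total head at BH-5: h = 234.73 − 8.44 = 226.29 m.
Head difference: h(BH-4) − h(BH-5) = 229.07 − 226.29 = 2.78 m.
Hydraulic gradient: i = |Δh| / L = 2.78 / 391 = 0.00711.
Flow is from higher to lower head: from BH-4 toward BH-5, i.e. toward the north-east.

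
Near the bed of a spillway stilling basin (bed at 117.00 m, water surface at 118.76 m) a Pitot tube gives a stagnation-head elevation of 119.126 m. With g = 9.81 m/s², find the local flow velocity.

v ≈ 2.68 m/s

Near the bed, under hydrostatic conditions, the piezometric head (z + ψ) equals the free-surface elevation, 118.76 m.
Velocity head = total − piezometric = 119.126 − 118.76 = 0.366 m.
v = √(2g·h_v) = √(2 × 9.81 × 0.366) = 2.68 m/s.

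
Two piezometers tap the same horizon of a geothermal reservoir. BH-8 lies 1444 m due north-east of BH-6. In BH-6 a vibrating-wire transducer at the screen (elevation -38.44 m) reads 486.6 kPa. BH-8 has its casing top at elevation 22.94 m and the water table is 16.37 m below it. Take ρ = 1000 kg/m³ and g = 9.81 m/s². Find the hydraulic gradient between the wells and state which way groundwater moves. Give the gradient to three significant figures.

i ≈ 0.00318; groundwater flows toward the north-east

Pressure head at BH-6: ψ = P/(ρg) = 486.6×1000 / (1000 × 9.81) = 49.60 m.
Total head at BH-6: h = z + ψ = -38.44 + 49.60 = 11.16 m.
Total head at BH-8: h = 22.94 − 16.37 = 6.57 m.
Head difference: h(BH-6) − h(BH-8) = 11.16 − 6.57 = 4.59 m.
Hydraulic gradient: i = |Δh| / L = 4.59 / 1444 = 0.00318.
Flow is from higher to lower head: from BH-6 toward BH-8, i.e. toward the north-east.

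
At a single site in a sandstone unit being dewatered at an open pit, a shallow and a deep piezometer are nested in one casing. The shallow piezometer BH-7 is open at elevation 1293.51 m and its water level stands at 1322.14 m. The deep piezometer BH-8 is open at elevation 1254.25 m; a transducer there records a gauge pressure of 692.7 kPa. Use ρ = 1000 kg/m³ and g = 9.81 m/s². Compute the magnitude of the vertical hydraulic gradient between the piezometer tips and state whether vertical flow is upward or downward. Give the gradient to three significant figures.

|i_v| ≈ 0.0693; vertical flow is upward

Total head at BH-7: h = 1322.14 m (water level in the standpipe).
Pressure head at BH-8: ψ = P/(ρg) = 692.7×1000 / (1000 × 9.81) = 70.61 m.
Total head at BH-8: h = z + ψ = 1254.25 + 70.61 = 1324.86 m.
Δh = h(BH-7) − h(BH-8) = 1322.14 − 1324.86 = -2.72 m.
Vertical separation Δz = 1293.51 − 1254.25 = 39.26 m.
|i_v| = |Δh| / Δz = 2.72 / 39.26 = 0.0693.
Head is higher in the deep piezometer, so vertical flow is upward (discharge condition).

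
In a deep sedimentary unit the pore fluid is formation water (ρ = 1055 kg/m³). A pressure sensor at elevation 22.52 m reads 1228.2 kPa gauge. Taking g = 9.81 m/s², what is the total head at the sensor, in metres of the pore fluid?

ψ = P/(ρg) = 1228.2×1000 / (1055 × 9.81) = 118.67 m.
h = z + ψ = 22.52 + 118.67 = 141.19 m.

h ≈ 141.19 m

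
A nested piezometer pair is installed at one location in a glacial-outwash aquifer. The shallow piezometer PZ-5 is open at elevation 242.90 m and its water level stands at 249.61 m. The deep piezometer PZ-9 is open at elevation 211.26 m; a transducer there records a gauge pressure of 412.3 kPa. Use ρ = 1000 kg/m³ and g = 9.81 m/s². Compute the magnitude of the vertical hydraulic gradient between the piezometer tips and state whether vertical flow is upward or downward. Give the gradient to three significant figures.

|i_v| ≈ 0.116; vertical flow is upward

Total head at PZ-5: h = 249.61 m (water level in the standpipe).
Pressure head at PZ-9: ψ = P/(ρg) = 412.3×1000 / (1000 × 9.81) = 42.03 m.
Total head at PZ-9: h = z + ψ = 211.26 + 42.03 = 253.29 m.
Δh = h(PZ-5) − h(PZ-9) = 249.61 − 253.29 = -3.68 m.
Vertical separation Δz = 242.90 − 211.26 = 31.64 m.
|i_v| = |Δh| / Δz = 3.68 / 31.64 = 0.116.
Head is higher in the deep piezometer, so vertical flow is upward (discharge condition).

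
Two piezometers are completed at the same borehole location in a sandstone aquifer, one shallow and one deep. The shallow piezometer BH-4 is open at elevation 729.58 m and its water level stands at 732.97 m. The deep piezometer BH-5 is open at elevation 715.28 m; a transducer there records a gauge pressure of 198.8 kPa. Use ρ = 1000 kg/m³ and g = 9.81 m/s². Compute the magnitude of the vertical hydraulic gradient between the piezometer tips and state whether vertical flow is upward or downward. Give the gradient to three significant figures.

Total head at BH-4: h = 732.97 m (water level in the standpipe).
Pressure head at BH-5: ψ = P/(ρg) = 198.8×1000 / (1000 × 9.81) = 20.27 m.
Total head at BH-5: h = z + ψ = 715.28 + 20.27 = 735.55 m.
Δh = h(BH-4) − h(BH-5) = 732.97 − 735.55 = -2.58 m.
Vertical separation Δz = 729.58 − 715.28 = 14.30 m.
|i_v| = |Δh| / Δz = 2.58 / 14.30 = 0.180.
Head is higher in the deep piezometer, so vertical flow is upward (discharge condition).

|i_v| ≈ 0.180; vertical flow is upward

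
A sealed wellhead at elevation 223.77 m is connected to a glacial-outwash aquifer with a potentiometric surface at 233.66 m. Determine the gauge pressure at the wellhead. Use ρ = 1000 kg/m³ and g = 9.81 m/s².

P ≈ 97.0 kPa

Head above the cap: Δh = 233.66 − 223.77 = 9.89 m.
P = ρgΔh = 1000 × 9.81 × 9.89 = 97021 Pa ≈ 97.0 kPa.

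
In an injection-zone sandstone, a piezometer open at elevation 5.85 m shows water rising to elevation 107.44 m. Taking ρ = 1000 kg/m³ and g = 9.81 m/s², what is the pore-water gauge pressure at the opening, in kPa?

P ≈ 997 kPa

Pressure head ψ = h − z = 107.44 − 5.85 = 101.59 m.
P = ρgψ = 1000 × 9.81 × 101.59 = 996598 Pa ≈ 997 kPa.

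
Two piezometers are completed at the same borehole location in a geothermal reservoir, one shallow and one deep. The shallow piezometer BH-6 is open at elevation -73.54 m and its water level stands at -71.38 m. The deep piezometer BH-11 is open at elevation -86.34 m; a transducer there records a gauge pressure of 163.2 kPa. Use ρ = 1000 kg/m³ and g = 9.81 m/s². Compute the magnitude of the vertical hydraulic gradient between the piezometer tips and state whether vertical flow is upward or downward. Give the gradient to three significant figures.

|i_v| ≈ 0.131; vertical flow is upward

Total head at BH-6: h = -71.38 m (water level in the standpipe).
Pressure head at BH-11: ψ = P/(ρg) = 163.2×1000 / (1000 × 9.81) = 16.64 m.
Total head at BH-11: h = z + ψ = -86.34 + 16.64 = -69.70 m.
Δh = h(BH-6) − h(BH-11) = -71.38 − (-69.70) = -1.68 m.
Vertical separation Δz = -73.54 − (-86.34) = 12.80 m.
|i_v| = |Δh| / Δz = 1.68 / 12.80 = 0.131.
Head is higher in the deep piezometer, so vertical flow is upward (discharge condition).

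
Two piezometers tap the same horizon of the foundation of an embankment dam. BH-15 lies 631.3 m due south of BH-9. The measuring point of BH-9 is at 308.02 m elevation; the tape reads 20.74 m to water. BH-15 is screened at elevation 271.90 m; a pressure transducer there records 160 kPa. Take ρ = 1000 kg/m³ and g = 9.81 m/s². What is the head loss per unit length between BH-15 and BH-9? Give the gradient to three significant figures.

i ≈ 0.00147 m/m

Total head at BH-9: h = 308.02 − 20.74 = 287.28 m.
Pressure head at BH-15: ψ = P/(ρg) = 160×1000 / (1000 × 9.81) = 16.31 m.
Total head at BH-15: h = z + ψ = 271.90 + 16.31 = 288.21 m.
Head difference: h(BH-9) − h(BH-15) = 287.28 − 288.21 = -0.93 m.
Hydraulic gradient: i = |Δh| / L = 0.93 / 631.3 = 0.00147.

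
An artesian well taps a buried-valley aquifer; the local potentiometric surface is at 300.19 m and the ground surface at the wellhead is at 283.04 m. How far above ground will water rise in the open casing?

≈ 17.15 m above ground

Water rises to the potentiometric surface, so the rise above ground = 300.19 − 283.04 = 17.15 m.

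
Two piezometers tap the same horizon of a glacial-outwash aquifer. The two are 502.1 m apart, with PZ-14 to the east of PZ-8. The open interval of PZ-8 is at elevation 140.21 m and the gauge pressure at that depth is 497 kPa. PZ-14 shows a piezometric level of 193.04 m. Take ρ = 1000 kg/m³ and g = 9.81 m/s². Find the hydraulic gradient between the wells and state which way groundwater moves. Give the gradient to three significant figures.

i ≈ 0.00432; groundwater flows toward the west

Pressure head at PZ-8: ψ = P/(ρg) = 497×1000 / (1000 × 9.81) = 50.66 m.
Total head at PZ-8: h = z + ψ = 140.21 + 50.66 = 190.87 m.
Total head at PZ-14: h = 193.04 m (water level in the piezometer is the total head).
Head difference: h(PZ-8) − h(PZ-14) = 190.87 − 193.04 = -2.17 m.
Hydraulic gradient: i = |Δh| / L = 2.17 / 502.1 = 0.00432.
Flow is from higher to lower head: from PZ-14 toward PZ-8, i.e. toward the west.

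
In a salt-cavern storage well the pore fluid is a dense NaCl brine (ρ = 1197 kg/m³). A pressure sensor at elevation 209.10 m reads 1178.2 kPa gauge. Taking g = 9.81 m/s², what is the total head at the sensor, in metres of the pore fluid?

ψ = P/(ρg) = 1178.2×1000 / (1197 × 9.81) = 100.34 m.
h = z + ψ = 209.10 + 100.34 = 309.44 m.

h ≈ 309.44 m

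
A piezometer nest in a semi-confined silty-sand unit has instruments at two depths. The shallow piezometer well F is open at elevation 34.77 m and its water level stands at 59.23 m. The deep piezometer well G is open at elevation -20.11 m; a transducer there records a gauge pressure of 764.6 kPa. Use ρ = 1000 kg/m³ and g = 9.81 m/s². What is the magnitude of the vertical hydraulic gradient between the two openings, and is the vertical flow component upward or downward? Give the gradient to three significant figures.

Total head at well F: h = 59.23 m (water level in the standpipe).
Pressure head at well G: ψ = P/(ρg) = 764.6×1000 / (1000 × 9.81) = 77.94 m.
Total head at well G: h = z + ψ = -20.11 + 77.94 = 57.83 m.
Δh = h(well F) − h(well G) = 59.23 − 57.83 = 1.40 m.
Vertical separation Δz = 34.77 − (-20.11) = 54.88 m.
|i_v| = |Δh| / Δz = 1.40 / 54.88 = 0.0255.
Head is higher in the shallow piezometer, so vertical flow is downward (recharge condition).

|i_v| ≈ 0.0255; vertical flow is downward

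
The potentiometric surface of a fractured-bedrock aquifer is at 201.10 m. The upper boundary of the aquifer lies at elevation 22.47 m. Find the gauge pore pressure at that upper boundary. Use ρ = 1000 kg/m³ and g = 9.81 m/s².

Pressure head at the aquifer top: ψ = h − z = 201.10 − 22.47 = 178.63 m.
P = ρgψ = 1000 × 9.81 × 178.63 = 1752360 Pa ≈ 1750 kPa.

P ≈ 1750 kPa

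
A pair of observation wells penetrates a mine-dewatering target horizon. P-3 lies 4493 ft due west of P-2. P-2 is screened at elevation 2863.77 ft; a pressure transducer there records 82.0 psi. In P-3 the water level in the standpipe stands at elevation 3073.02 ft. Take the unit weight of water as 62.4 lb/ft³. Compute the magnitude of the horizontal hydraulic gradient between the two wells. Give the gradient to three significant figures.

i ≈ 0.00446

Pressure head at P-2: ψ = 144·P/γ = 144 × 82.0 / 62.4 = 189.23 ft.
Total head at P-2: h = z + ψ = 2863.77 + 189.23 = 3053.00 ft.
Total head at P-3: h = 3073.02 ft (water level in the piezometer is the total head).
Head difference: h(P-2) − h(P-3) = 3053.00 − 3073.02 = -20.02 ft.
Hydraulic gradient: i = |Δh| / L = 20.02 / 4493 = 0.00446.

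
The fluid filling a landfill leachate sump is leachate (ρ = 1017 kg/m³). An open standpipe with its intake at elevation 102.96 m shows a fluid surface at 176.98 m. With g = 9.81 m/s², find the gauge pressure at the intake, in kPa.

P ≈ 738 kPa

Pressure head ψ = h − z = 176.98 − 102.96 = 74.02 m.
P = ρgψ = 1017 × 9.81 × 74.02 = 738481 Pa ≈ 738 kPa.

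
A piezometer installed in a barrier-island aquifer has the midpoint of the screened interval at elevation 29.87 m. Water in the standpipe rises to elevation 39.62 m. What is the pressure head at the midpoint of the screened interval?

ψ ≈ 9.75 m

Total head h = 39.62 m (the water-surface elevation in the piezometer).
Pressure head ψ = h − z = 39.62 − 29.87 = 9.75 m.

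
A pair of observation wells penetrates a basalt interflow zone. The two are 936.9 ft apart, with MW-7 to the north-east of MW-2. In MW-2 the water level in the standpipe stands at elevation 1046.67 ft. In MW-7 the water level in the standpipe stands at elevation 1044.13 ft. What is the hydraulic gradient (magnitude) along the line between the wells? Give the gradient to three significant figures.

Total head at MW-2: h = 1046.67 ft (water level in the piezometer is the total head).
Total head at MW-7: h = 1044.13 ft (water level in the piezometer is the total head).
Head difference: h(MW-2) − h(MW-7) = 1046.67 − 1044.13 = 2.54 ft.
Hydraulic gradient: i = |Δh| / L = 2.54 / 936.9 = 0.00271.

i ≈ 0.00271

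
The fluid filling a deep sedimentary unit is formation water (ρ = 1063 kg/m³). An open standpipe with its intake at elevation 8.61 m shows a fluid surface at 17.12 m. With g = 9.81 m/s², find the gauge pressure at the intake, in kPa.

Pressure head ψ = h − z = 17.12 − 8.61 = 8.51 m.
P = ρgψ = 1063 × 9.81 × 8.51 = 88743 Pa ≈ 88.7 kPa.

P ≈ 88.7 kPa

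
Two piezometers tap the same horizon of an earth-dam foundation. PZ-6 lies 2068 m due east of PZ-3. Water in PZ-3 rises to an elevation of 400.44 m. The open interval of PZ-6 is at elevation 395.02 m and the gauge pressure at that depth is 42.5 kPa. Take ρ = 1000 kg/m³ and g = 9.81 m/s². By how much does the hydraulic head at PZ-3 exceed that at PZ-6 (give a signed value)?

Total head at PZ-3: h = 400.44 m (water level in the piezometer is the total head).
Pressure head at PZ-6: ψ = P/(ρg) = 42.5×1000 / (1000 × 9.81) = 4.33 m.
Total head at PZ-6: h = z + ψ = 395.02 + 4.33 = 399.35 m.
Head difference: h(PZ-3) − h(PZ-6) = 400.44 − 399.35 = 1.09 m.

Δh ≈ 1.09 m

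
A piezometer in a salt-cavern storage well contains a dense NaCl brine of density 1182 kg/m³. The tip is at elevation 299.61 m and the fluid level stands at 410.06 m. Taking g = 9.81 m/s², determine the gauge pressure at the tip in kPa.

Pressure head ψ = h − z = 410.06 − 299.61 = 110.45 m.
P = ρgψ = 1182 × 9.81 × 110.45 = 1280714 Pa ≈ 1280 kPa.

P ≈ 1280 kPa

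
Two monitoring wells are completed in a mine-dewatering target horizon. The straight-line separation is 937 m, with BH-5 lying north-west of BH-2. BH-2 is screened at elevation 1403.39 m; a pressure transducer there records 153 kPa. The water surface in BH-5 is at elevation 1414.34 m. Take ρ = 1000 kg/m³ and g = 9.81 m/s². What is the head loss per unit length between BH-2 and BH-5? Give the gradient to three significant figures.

Pressure head at BH-2: ψ = P/(ρg) = 153×1000 / (1000 × 9.81) = 15.60 m.
Total head at BH-2: h = z + ψ = 1403.39 + 15.60 = 1418.99 m.
Total head at BH-5: h = 1414.34 m (water level in the piezometer is the total head).
Head difference: h(BH-2) − h(BH-5) = 1418.99 − 1414.34 = 4.65 m.
Hydraulic gradient: i = |Δh| / L = 4.65 / 937 = 0.00496.

i ≈ 0.00496 m/m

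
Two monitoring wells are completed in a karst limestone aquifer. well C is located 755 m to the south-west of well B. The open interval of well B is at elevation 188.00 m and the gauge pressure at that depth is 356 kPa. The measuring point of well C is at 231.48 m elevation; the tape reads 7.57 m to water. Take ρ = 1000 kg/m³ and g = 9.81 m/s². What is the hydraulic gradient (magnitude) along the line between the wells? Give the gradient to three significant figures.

i ≈ 0.000503

Pressure head at well B: ψ = P/(ρg) = 356×1000 / (1000 × 9.81) = 36.29 m.
Total head at well B: h = z + ψ = 188.00 + 36.29 = 224.29 m.
Total head at well C: h = 231.48 − 7.57 = 223.91 m.
Head difference: h(well B) − h(well C) = 224.29 − 223.91 = 0.38 m.
Hydraulic gradient: i = |Δh| / L = 0.38 / 755 = 0.000503.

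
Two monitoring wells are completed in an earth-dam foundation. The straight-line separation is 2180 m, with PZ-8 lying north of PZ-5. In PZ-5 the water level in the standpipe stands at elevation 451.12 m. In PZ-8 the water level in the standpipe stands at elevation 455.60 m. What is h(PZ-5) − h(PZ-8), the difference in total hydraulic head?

Δh ≈ -4.48 m

Total head at PZ-5: h = 451.12 m (water level in the piezometer is the total head).
Total head at PZ-8: h = 455.60 m (water level in the piezometer is the total head).
Head difference: h(PZ-5) − h(PZ-8) = 451.12 − 455.60 = -4.48 m.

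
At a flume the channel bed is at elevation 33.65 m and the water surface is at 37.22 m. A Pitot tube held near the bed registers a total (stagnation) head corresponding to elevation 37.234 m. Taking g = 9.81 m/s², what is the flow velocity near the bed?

v ≈ 0.524 m/s

Near the bed, under hydrostatic conditions, the piezometric head (z + ψ) equals the free-surface elevation, 37.22 m.
Velocity head = total − piezometric = 37.234 − 37.22 = 0.014 m.
v = √(2g·h_v) = √(2 × 9.81 × 0.014) = 0.524 m/s.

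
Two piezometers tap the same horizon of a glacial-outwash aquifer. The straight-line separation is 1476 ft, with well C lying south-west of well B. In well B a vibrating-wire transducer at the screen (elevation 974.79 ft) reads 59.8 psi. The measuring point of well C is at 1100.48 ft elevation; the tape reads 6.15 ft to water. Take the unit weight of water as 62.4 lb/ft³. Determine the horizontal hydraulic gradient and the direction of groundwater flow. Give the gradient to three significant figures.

i ≈ 0.0125; groundwater flows toward the south-west

Pressure head at well B: ψ = 144·P/γ = 144 × 59.8 / 62.4 = 138.00 ft.
Total head at well B: h = z + ψ = 974.79 + 138.00 = 1112.79 ft.
Total head at well C: h = 1100.48 − 6.15 = 1094.33 ft.
Head difference: h(well B) − h(well C) = 1112.79 − 1094.33 = 18.46 ft.
Hydraulic gradient: i = |Δh| / L = 18.46 / 1476 = 0.0125.
Flow is from higher to lower head: from well B toward well C, i.e. toward the south-west.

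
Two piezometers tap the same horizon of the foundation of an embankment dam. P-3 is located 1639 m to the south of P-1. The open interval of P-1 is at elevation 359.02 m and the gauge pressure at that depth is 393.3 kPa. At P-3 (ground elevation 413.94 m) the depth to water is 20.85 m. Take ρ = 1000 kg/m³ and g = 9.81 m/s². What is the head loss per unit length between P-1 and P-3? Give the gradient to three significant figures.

i ≈ 0.00367 m/m

Pressure head at P-1: ψ = P/(ρg) = 393.3×1000 / (1000 × 9.81) = 40.09 m.
Total head at P-1: h = z + ψ = 359.02 + 40.09 = 399.11 m.
Total head at P-3: h = 413.94 − 20.85 = 393.09 m.
Head difference: h(P-1) − h(P-3) = 399.11 − 393.09 = 6.02 m.
Hydraulic gradient: i = |Δh| / L = 6.02 / 1639 = 0.00367.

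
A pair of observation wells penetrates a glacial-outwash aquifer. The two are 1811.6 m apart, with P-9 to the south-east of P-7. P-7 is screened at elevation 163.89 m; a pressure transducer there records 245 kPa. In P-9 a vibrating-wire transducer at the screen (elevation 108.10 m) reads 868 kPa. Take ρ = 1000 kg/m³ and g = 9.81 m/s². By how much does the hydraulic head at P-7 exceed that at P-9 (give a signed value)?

Δh ≈ -7.72 m

Pressure head at P-7: ψ = P/(ρg) = 245×1000 / (1000 × 9.81) = 24.97 m.
Total head at P-7: h = z + ψ = 163.89 + 24.97 = 188.86 m.
Pressure head at P-9: ψ = P/(ρg) = 868×1000 / (1000 × 9.81) = 88.48 m.
Total head at P-9: h = z + ψ = 108.10 + 88.48 = 196.58 m.
Head difference: h(P-7) − h(P-9) = 188.86 − 196.58 = -7.72 m.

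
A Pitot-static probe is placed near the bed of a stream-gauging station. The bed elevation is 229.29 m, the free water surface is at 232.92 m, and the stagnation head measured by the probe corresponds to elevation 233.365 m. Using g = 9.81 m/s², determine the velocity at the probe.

v ≈ 2.95 m/s

Near the bed, under hydrostatic conditions, the piezometric head (z + ψ) equals the free-surface elevation, 232.92 m.
Velocity head = total − piezometric = 233.365 − 232.92 = 0.445 m.
v = √(2g·h_v) = √(2 × 9.81 × 0.445) = 2.95 m/s.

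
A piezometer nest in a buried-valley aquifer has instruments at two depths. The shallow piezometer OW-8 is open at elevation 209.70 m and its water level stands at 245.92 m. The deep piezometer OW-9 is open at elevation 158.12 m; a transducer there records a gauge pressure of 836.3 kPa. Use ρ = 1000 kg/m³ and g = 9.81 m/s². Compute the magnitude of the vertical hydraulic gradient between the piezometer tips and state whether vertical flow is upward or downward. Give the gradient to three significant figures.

|i_v| ≈ 0.0494; vertical flow is downward

Total head at OW-8: h = 245.92 m (water level in the standpipe).
Pressure head at OW-9: ψ = P/(ρg) = 836.3×1000 / (1000 × 9.81) = 85.25 m.
Total head at OW-9: h = z + ψ = 158.12 + 85.25 = 243.37 m.
Δh = h(OW-8) − h(OW-9) = 245.92 − 243.37 = 2.55 m.
Vertical separation Δz = 209.70 − 158.12 = 51.58 m.
|i_v| = |Δh| / Δz = 2.55 / 51.58 = 0.0494.
Head is higher in the shallow piezometer, so vertical flow is downward (recharge condition).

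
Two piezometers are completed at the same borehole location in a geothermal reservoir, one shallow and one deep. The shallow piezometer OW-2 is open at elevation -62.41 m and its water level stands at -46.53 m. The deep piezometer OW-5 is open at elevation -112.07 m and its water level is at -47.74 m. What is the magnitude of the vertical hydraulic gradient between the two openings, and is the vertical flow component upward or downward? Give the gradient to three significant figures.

|i_v| ≈ 0.0244; vertical flow is downward

Total head at OW-2: h = -46.53 m (water level in the standpipe).
Total head at OW-5: h = -47.74 m.
Δh = h(OW-2) − h(OW-5) = -46.53 − (-47.74) = 1.21 m.
Vertical separation Δz = -62.41 − (-112.07) = 49.66 m.
|i_v| = |Δh| / Δz = 1.21 / 49.66 = 0.0244.
Head is higher in the shallow piezometer, so vertical flow is downward (recharge condition).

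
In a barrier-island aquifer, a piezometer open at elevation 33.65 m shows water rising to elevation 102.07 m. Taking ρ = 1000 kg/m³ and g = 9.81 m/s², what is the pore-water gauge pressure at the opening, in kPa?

P ≈ 671 kPa

Pressure head ψ = h − z = 102.07 − 33.65 = 68.42 m.
P = ρgψ = 1000 × 9.81 × 68.42 = 671200 Pa ≈ 671 kPa.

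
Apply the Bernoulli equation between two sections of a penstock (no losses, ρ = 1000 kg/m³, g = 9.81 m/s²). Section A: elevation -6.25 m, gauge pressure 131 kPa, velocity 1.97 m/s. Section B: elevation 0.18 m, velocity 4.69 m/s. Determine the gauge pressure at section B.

Pressure head at A: ψ₁ = P₁/(ρg) = 131×1000 / (1000 × 9.81) = 13.35 m.
Velocity heads: v₁²/2g = 1.97²/19.62 = 0.198 m; v₂²/2g = 4.69²/19.62 = 1.121 m.
Total head H = z₁ + ψ₁ + v₁²/2g = -6.25 + 13.35 + 0.198 = 7.30 m.
ψ₂ = H − z₂ − v₂²/2g = 7.30 − 0.18 − 1.121 = 6.00 m.
P₂ = ρgψ₂ = 1000 × 9.81 × 6.00 ≈ 58.9 kPa.

P₂ ≈ 58.9 kPa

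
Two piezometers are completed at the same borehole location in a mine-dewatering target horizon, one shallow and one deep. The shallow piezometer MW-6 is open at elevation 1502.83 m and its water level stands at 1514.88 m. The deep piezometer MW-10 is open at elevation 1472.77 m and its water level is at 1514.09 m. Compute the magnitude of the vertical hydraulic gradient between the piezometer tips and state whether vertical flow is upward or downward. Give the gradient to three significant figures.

Total head at MW-6: h = 1514.88 m (water level in the standpipe).
Total head at MW-10: h = 1514.09 m.
Δh = h(MW-6) − h(MW-10) = 1514.88 − 1514.09 = 0.79 m.
Vertical separation Δz = 1502.83 − 1472.77 = 30.06 m.
|i_v| = |Δh| / Δz = 0.79 / 30.06 = 0.0263.
Head is higher in the shallow piezometer, so vertical flow is downward (recharge condition).

|i_v| ≈ 0.0263; vertical flow is downward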